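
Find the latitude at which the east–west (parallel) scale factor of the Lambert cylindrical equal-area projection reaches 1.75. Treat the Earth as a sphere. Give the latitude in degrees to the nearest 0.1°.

55.2°

The Lambert cylindrical equal-area projection is the cylindrical equal-area projection with its standard parallel at the equator (φ₀ = 0). Cylindrical equal-area (φ₀ = 0°): h = cos φ / cos 0° along meridians, k = cos 0° / cos φ along parallels; h·k = 1.
k = cos φ₀ / cos φ = 1.75  ⇒  cos φ = cos 0° / 1.75 = 0.5714.
φ = arccos(0.5714) ≈ 55.2°.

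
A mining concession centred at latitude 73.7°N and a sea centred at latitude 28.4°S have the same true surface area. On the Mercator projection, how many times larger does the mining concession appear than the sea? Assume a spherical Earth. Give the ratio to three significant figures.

On Mercator, area is exaggerated by sec²φ = 1/cos²φ.
At 73.7°: sec²(73.7°) = 1/0.2807² = 12.69.
At 28.4°: sec²(28.4°) = 1/0.8796² = 1.292.
Ratio = 12.69/1.292 = cos²(28.4°)/cos²(73.7°) ≈ 9.82.

9.82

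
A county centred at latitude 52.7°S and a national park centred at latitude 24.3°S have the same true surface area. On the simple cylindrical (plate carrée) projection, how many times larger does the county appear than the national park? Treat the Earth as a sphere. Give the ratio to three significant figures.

1.50

Plate carrée maps x = Rλ, y = Rφ. The meridian scale is h = 1 and the parallel scale is k = 1/cos φ = sec φ.
Areal scale at 52.7°: h·k = 1.000 × 1.650 = 1.650.
Areal scale at 24.3°: h·k = 1.000 × 1.097 = 1.097.
Ratio = 1.650/1.097 ≈ 1.50.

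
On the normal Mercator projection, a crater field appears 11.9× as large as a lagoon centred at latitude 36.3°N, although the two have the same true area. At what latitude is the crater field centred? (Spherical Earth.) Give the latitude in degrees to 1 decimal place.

Mercator areal scale is sec²φ, so apparent-area ratio = sec²φ₁ / sec²φ₂ = cos²φ₂ / cos²φ₁.
cos²φ₂ / cos²φ₁ = 11.9  ⇒  cos φ₁ = cos 36.3° / √11.9 = 0.8059/3.450 = 0.2336.
φ₁ = arccos(0.2336) ≈ 76.5°.

76.5°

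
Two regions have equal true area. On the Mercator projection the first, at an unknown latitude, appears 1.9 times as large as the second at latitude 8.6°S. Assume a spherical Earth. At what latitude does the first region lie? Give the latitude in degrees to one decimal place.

44.2°

On Mercator, (apparent₁)/(apparent₂) = sec²φ₁ / sec²φ₂ when true areas are equal.
cos²φ₂ / cos²φ₁ = 1.9  ⇒  cos φ₁ = cos 8.6° / √1.9 = 0.9888/1.378 = 0.7173.
φ₁ = arccos(0.7173) ≈ 44.2°.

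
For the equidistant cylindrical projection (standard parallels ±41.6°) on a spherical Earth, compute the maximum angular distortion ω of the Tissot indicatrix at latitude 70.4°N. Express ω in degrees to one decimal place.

44.7°

With standard parallel φ₀ = 41.6°, the equirectangular projection gives x = Rλ cos φ₀, y = Rφ, so h = 1 and k = cos 41.6° / cos φ.
At 70.4°: h = 1.000, k = 2.229; principal scales a = 2.229, b = 1.000.
sin(ω/2) = (a − b)/(a + b) = 1.229/3.229 = 0.3807, so ω = 2 arcsin(0.3807) ≈ 44.7°.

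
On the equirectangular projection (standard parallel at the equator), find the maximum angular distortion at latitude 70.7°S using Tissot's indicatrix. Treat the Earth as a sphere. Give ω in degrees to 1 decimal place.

60.4°

In the plate carrée (x = Rλ, y = Rφ), meridians are true-scale (h = 1) and parallels are stretched by k = sec φ.
At 70.7°: h = 1.000, k = 3.026; principal scales a = 3.026, b = 1.000.
sin(ω/2) = (a − b)/(a + b) = 2.026/4.026 = 0.5032, so ω = 2 arcsin(0.5032) ≈ 60.4°.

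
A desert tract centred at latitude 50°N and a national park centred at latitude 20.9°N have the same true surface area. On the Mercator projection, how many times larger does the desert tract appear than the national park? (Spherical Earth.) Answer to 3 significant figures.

Mercator is conformal with k = sec φ, so areal scale = k² = sec²φ.
At 50°: sec²(50°) = 1/0.6428² = 2.420.
At 20.9°: sec²(20.9°) = 1/0.9342² = 1.146.
Ratio = 2.420/1.146 = cos²(20.9°)/cos²(50°) ≈ 2.11.

2.11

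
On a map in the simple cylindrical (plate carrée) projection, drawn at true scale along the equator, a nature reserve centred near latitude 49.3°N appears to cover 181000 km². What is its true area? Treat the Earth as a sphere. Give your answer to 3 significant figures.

118000 km²

In the plate carrée (x = Rλ, y = Rφ), meridians are true-scale (h = 1) and parallels are stretched by k = sec φ.
Areal scale = h·k = 1 × sec φ; at 49.3°, h = 1.000, k = 1.534, so h·k = 1.534.
True area = apparent / (areal scale) = 181000 / 1.534 ≈ 118000 km².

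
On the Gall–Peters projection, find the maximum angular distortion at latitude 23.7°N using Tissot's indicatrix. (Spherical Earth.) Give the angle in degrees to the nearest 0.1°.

29.3°

The Gall–Peters projection is cylindrical equal-area with φ₀ = 45°. A cylindrical equal-area projection with standard parallel φ₀ has meridian scale h = cos φ / cos φ₀ and parallel scale k = cos φ₀ / cos φ (so areas are preserved, h·k = 1).
At 23.7°: h = 1.295, k = 0.7722; principal scales a = 1.295, b = 0.7722.
sin(ω/2) = (a − b)/(a + b) = 0.5227/2.067 = 0.2529, so ω = 2 arcsin(0.2529) ≈ 29.3°.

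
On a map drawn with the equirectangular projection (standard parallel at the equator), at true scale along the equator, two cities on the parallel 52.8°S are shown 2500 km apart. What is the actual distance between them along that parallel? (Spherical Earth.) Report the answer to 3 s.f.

For the equirectangular projection with φ₀ = 0 (plate carrée), h = 1 along meridians and k = sec φ along parallels.
Along the parallel at 52.8°, map distances are exaggerated by k = sec 52.8° = 1.654.
True distance = 2500 / 1.654 = 2500 × cos 52.8° ≈ 1510 km.

1510 km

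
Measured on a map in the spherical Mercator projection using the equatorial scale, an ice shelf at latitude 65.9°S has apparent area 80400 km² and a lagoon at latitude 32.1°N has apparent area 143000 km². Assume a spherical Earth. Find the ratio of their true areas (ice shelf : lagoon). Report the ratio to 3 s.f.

Since Mercator area scale is 1/cos²φ, the true area equals the apparent area multiplied by cos²φ.
True area of ice shelf: 80400 × cos²(65.9°) = 80400 × 0.1667 = 13410 km².
True area of lagoon: 143000 × cos²(32.1°) = 143000 × 0.7176 = 102600 km².
Ratio = 13410 / 102600 ≈ 0.131.

0.131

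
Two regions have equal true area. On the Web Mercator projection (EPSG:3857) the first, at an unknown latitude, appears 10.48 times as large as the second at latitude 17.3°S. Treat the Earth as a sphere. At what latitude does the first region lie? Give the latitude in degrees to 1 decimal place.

Mercator areal scale is sec²φ, so apparent-area ratio = sec²φ₁ / sec²φ₂ = cos²φ₂ / cos²φ₁.
cos²φ₂ / cos²φ₁ = 10.48  ⇒  cos φ₁ = cos 17.3° / √10.48 = 0.9548/3.237 = 0.2949.
φ₁ = arccos(0.2949) ≈ 72.8°.

72.8°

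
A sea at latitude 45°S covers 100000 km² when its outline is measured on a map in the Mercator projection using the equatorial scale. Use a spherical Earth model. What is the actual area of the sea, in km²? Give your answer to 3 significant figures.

The Mercator projection is conformal; its linear scale factor is the same in every direction and equals sec φ = 1/cos φ.
Areal scale = k² = sec²φ = 1/cos²(45°) = 1/0.7071² = 2.000.
True area = apparent / (areal scale) = 100000 / 2.000 ≈ 50000 km².

50000 km²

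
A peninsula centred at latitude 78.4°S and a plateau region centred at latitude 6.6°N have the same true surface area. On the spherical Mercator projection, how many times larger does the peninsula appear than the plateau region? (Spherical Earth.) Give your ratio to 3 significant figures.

On Mercator, area is exaggerated by sec²φ = 1/cos²φ.
At 78.4°: sec²(78.4°) = 1/0.2011² = 24.73.
At 6.6°: sec²(6.6°) = 1/0.9934² = 1.013.
Ratio = 24.73/1.013 = cos²(6.6°)/cos²(78.4°) ≈ 24.4.

24.4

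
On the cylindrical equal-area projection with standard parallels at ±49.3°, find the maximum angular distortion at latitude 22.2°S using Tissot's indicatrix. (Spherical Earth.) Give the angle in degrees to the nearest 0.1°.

A cylindrical equal-area projection with standard parallel φ₀ has meridian scale h = cos φ / cos φ₀ and parallel scale k = cos φ₀ / cos φ (so areas are preserved, h·k = 1).
At 22.2°: h = 1.420, k = 0.7043; principal scales a = 1.420, b = 0.7043.
sin(ω/2) = (a − b)/(a + b) = 0.7155/2.124 = 0.3369, so ω = 2 arcsin(0.3369) ≈ 39.4°.

39.4°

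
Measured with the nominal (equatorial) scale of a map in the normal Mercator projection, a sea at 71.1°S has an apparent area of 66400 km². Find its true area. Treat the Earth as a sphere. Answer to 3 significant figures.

6970 km²

Mercator is conformal, so the point scale is isotropic: h = k = sec φ = 1/cos φ.
Areal scale = k² = sec²φ = 1/cos²(71.1°) = 1/0.3239² = 9.531.
True area = apparent / (areal scale) = 66400 / 9.531 ≈ 6970 km².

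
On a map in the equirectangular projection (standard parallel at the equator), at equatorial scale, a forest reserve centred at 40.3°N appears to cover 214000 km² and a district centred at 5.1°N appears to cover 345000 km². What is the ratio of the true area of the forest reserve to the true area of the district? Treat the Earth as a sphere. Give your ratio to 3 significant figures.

On the plate carrée, areal scale = h·k = 1 × sec φ, so true area = apparent × cos φ.
True area of forest reserve: 214000 × cos(40.3°) = 214000 × 0.7627 = 163200 km².
True area of district: 345000 × cos(5.1°) = 345000 × 0.9960 = 343600 km².
Ratio = 163200 / 343600 ≈ 0.475.

0.475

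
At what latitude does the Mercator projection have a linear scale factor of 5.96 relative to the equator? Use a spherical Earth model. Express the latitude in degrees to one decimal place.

Mercator scale is k = sec φ = 1/cos φ.
1/cos φ = 5.96  ⇒  cos φ = 0.1678  ⇒  φ = arccos(0.1678) ≈ 80.3°.

80.3°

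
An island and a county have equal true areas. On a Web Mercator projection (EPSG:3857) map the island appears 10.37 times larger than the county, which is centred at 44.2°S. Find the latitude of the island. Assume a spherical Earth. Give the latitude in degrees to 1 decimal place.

On Mercator, (apparent₁)/(apparent₂) = sec²φ₁ / sec²φ₂ when true areas are equal.
cos²φ₂ / cos²φ₁ = 10.37  ⇒  cos φ₁ = cos 44.2° / √10.37 = 0.7169/3.220 = 0.2226.
φ₁ = arccos(0.2226) ≈ 77.1°.

77.1°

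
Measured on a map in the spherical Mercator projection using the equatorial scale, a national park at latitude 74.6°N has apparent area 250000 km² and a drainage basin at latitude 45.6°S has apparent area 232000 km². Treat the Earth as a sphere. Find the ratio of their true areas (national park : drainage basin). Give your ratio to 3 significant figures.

0.155

Since Mercator area scale is 1/cos²φ, the true area equals the apparent area multiplied by cos²φ.
True area of national park: 250000 × cos²(74.6°) = 250000 × 0.07052 = 17630 km².
True area of drainage basin: 232000 × cos²(45.6°) = 232000 × 0.4895 = 113600 km².
Ratio = 17630 / 113600 ≈ 0.155.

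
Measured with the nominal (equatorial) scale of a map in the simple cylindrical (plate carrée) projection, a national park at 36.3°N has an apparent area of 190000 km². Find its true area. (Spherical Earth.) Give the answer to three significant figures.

153000 km²

Plate carrée maps x = Rλ, y = Rφ. The meridian scale is h = 1 and the parallel scale is k = 1/cos φ = sec φ.
Areal scale = h·k = 1 × sec φ; at 36.3°, h = 1.000, k = 1.241, so h·k = 1.241.
True area = apparent / (areal scale) = 190000 / 1.241 ≈ 153000 km².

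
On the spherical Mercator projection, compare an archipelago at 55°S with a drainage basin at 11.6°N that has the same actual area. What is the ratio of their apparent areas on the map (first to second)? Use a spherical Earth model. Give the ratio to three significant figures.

2.92

On Mercator, area is exaggerated by sec²φ = 1/cos²φ.
At 55°: sec²(55°) = 1/0.5736² = 3.040.
At 11.6°: sec²(11.6°) = 1/0.9796² = 1.042.
Ratio = 3.040/1.042 = cos²(11.6°)/cos²(55°) ≈ 2.92.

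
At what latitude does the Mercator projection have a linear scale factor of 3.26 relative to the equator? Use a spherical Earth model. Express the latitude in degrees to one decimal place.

72.1°

Mercator scale is k = sec φ = 1/cos φ.
1/cos φ = 3.26  ⇒  cos φ = 0.3067  ⇒  φ = arccos(0.3067) ≈ 72.1°.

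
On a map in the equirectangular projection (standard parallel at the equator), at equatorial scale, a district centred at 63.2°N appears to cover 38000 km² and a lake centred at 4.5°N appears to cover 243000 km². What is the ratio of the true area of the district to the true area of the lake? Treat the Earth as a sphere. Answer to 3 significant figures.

Plate carrée has h = 1 and k = sec φ, giving areal scale sec φ; true area = (apparent area) · cos φ.
True area of district: 38000 × cos(63.2°) = 38000 × 0.4509 = 17130 km².
True area of lake: 243000 × cos(4.5°) = 243000 × 0.9969 = 242300 km².
Ratio = 17130 / 242300 ≈ 0.0707.

0.0707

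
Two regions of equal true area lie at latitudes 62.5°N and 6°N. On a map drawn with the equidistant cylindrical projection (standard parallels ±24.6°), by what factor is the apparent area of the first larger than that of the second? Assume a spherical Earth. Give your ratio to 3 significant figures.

2.15

In the equirectangular projection with standard parallel φ₀ = 24.6° (x = Rλ cos φ₀, y = Rφ), meridians are true-scale (h = 1) and the parallel scale is k = cos φ₀ / cos φ.
Areal scale at 62.5°: h·k = 1.000 × 1.969 = 1.969.
Areal scale at 6°: h·k = 1.000 × 0.9142 = 0.9142.
Ratio = 1.969/0.9142 ≈ 2.15.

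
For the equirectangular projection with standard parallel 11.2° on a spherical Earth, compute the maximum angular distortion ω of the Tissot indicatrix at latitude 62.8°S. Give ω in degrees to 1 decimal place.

42.7°

The equidistant cylindrical projection with φ₀ = 11.2° has h = 1 (meridians true) and k = cos φ₀ / cos φ along parallels.
At 62.8°: h = 1.000, k = 2.146; principal scales a = 2.146, b = 1.000.
sin(ω/2) = (a − b)/(a + b) = 1.146/3.146 = 0.3643, so ω = 2 arcsin(0.3643) ≈ 42.7°.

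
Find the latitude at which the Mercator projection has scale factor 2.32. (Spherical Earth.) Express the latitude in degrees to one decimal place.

Mercator scale is k = sec φ = 1/cos φ.
1/cos φ = 2.32  ⇒  cos φ = 0.4310  ⇒  φ = arccos(0.4310) ≈ 64.5°.

64.5°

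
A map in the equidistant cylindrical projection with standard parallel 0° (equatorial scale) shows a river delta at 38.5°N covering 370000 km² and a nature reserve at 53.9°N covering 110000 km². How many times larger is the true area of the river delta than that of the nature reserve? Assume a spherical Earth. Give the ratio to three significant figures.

Plate carrée has h = 1 and k = sec φ, giving areal scale sec φ; true area = (apparent area) · cos φ.
True area of river delta: 370000 × cos(38.5°) = 370000 × 0.7826 = 289600 km².
True area of nature reserve: 110000 × cos(53.9°) = 110000 × 0.5892 = 64810 km².
Ratio = 289600 / 64810 ≈ 4.47.

4.47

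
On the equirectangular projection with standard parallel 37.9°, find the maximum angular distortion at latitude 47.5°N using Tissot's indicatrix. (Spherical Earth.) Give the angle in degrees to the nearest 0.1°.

8.9°

With standard parallel φ₀ = 37.9°, the equirectangular projection gives x = Rλ cos φ₀, y = Rφ, so h = 1 and k = cos 37.9° / cos φ.
At 47.5°: h = 1.000, k = 1.168; principal scales a = 1.168, b = 1.000.
sin(ω/2) = (a − b)/(a + b) = 0.1680/2.168 = 0.07749, so ω = 2 arcsin(0.07749) ≈ 8.9°.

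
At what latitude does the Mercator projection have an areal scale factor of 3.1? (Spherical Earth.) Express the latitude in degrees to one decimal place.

Mercator areal scale is sec²φ.
sec²φ = 3.1  ⇒  cos²φ = 0.3226  ⇒  cos φ = 0.5680.
φ = arccos(0.5680) ≈ 55.4°.

55.4°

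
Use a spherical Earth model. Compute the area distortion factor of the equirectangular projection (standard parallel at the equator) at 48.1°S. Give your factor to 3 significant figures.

In the plate carrée (x = Rλ, y = Rφ), meridians are true-scale (h = 1) and parallels are stretched by k = sec φ.
Areal scale = h·k = 1 × sec φ; at 48.1°, h = 1.000, k = 1.497, so h·k = 1.497.

1.50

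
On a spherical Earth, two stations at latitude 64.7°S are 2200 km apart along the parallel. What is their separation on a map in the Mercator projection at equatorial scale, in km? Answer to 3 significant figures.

5150 km

For Mercator, h = k = sec φ (a conformal cylindrical projection has a single point scale, 1/cos φ).
Along the parallel, k = sec 64.7° = 1/0.4274 = 2.340.
Map distance = 2200 × 2.340 ≈ 5150 km.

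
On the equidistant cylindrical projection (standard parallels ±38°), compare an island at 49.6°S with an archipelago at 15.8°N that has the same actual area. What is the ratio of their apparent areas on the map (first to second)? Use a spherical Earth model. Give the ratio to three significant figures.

In the equirectangular projection with standard parallel φ₀ = 38° (x = Rλ cos φ₀, y = Rφ), meridians are true-scale (h = 1) and the parallel scale is k = cos φ₀ / cos φ.
Areal scale at 49.6°: h·k = 1.000 × 1.216 = 1.216.
Areal scale at 15.8°: h·k = 1.000 × 0.8190 = 0.8190.
Ratio = 1.216/0.8190 ≈ 1.48.

1.48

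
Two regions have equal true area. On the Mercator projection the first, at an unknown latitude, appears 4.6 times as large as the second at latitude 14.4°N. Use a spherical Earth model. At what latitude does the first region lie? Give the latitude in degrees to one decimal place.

Mercator areal scale is sec²φ, so apparent-area ratio = sec²φ₁ / sec²φ₂ = cos²φ₂ / cos²φ₁.
cos²φ₂ / cos²φ₁ = 4.6  ⇒  cos φ₁ = cos 14.4° / √4.6 = 0.9686/2.145 = 0.4516.
φ₁ = arccos(0.4516) ≈ 63.2°.

63.2°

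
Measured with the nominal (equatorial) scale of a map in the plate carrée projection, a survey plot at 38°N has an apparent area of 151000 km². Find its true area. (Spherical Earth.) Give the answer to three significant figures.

119000 km²

Plate carrée maps x = Rλ, y = Rφ. The meridian scale is h = 1 and the parallel scale is k = 1/cos φ = sec φ.
Areal scale = h·k = 1 × sec φ; at 38°, h = 1.000, k = 1.269, so h·k = 1.269.
True area = apparent / (areal scale) = 151000 / 1.269 ≈ 119000 km².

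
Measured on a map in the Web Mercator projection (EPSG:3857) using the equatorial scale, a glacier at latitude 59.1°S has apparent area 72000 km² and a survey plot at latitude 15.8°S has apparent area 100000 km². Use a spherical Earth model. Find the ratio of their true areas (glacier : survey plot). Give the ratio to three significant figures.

Since Mercator area scale is 1/cos²φ, the true area equals the apparent area multiplied by cos²φ.
True area of glacier: 72000 × cos²(59.1°) = 72000 × 0.2637 = 18990 km².
True area of survey plot: 100000 × cos²(15.8°) = 100000 × 0.9259 = 92590 km².
Ratio = 18990 / 92590 ≈ 0.205.

0.205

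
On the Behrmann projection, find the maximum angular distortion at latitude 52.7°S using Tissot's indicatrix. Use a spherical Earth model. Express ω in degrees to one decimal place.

Behrmann is a cylindrical equal-area projection with standard parallels at ±30°. Cylindrical equal-area (φ₀ = 30°): h = cos φ / cos 30° along meridians, k = cos 30° / cos φ along parallels; h·k = 1.
At 52.7°: h = 0.6997, k = 1.429; principal scales a = 1.429, b = 0.6997.
sin(ω/2) = (a − b)/(a + b) = 0.7294/2.129 = 0.3426, so ω = 2 arcsin(0.3426) ≈ 40.1°.

40.1°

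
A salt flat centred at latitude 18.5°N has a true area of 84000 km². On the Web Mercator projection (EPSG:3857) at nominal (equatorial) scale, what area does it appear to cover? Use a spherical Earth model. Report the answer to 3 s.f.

93400 km²

The Mercator projection is conformal; its linear scale factor is the same in every direction and equals sec φ = 1/cos φ.
Areal scale = k² = sec²φ = 1/cos²(18.5°) = 1/0.9483² = 1.112.
Apparent area = 84000 × 1.112 ≈ 93400 km².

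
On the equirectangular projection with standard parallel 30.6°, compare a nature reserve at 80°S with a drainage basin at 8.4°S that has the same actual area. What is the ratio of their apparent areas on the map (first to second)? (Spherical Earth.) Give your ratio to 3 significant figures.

5.70

In the equirectangular projection with standard parallel φ₀ = 30.6° (x = Rλ cos φ₀, y = Rφ), meridians are true-scale (h = 1) and the parallel scale is k = cos φ₀ / cos φ.
Areal scale at 80°: h·k = 1.000 × 4.957 = 4.957.
Areal scale at 8.4°: h·k = 1.000 × 0.8701 = 0.8701.
Ratio = 4.957/0.8701 ≈ 5.70.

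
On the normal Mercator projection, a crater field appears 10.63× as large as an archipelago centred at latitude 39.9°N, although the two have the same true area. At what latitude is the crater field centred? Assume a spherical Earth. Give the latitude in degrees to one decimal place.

For equal true areas on Mercator, apparent areas scale as sec²φ, so the ratio is cos²φ₂ / cos²φ₁.
cos²φ₂ / cos²φ₁ = 10.63  ⇒  cos φ₁ = cos 39.9° / √10.63 = 0.7672/3.260 = 0.2353.
φ₁ = arccos(0.2353) ≈ 76.4°.

76.4°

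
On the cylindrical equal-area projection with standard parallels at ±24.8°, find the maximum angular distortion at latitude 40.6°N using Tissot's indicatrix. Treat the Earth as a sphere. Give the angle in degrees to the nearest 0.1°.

For cylindrical equal-area with standard parallel φ₀, h = cos φ / cos φ₀ and k = cos φ₀ / cos φ, so h·k = 1.
At 40.6°: h = 0.8364, k = 1.196; principal scales a = 1.196, b = 0.8364.
sin(ω/2) = (a − b)/(a + b) = 0.3592/2.032 = 0.1768, so ω = 2 arcsin(0.1768) ≈ 20.4°.

20.4°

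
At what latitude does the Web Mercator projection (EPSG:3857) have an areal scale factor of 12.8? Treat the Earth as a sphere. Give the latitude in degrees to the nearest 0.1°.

Mercator areal scale is sec²φ.
sec²φ = 12.8  ⇒  cos²φ = 0.07812  ⇒  cos φ = 0.2795.
φ = arccos(0.2795) ≈ 73.8°.

73.8°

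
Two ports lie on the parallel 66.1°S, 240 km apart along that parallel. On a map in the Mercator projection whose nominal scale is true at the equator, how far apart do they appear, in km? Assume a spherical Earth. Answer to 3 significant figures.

For Mercator, h = k = sec φ (a conformal cylindrical projection has a single point scale, 1/cos φ).
Along the parallel, k = sec 66.1° = 1/0.4051 = 2.468.
Map distance = 240 × 2.468 ≈ 592 km.

592 km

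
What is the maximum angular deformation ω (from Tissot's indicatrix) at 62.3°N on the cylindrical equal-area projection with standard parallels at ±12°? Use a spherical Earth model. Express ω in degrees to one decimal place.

78.3°

A cylindrical equal-area projection with standard parallel φ₀ has meridian scale h = cos φ / cos φ₀ and parallel scale k = cos φ₀ / cos φ (so areas are preserved, h·k = 1).
At 62.3°: h = 0.4752, k = 2.104; principal scales a = 2.104, b = 0.4752.
sin(ω/2) = (a − b)/(a + b) = 1.629/2.579 = 0.6315, so ω = 2 arcsin(0.6315) ≈ 78.3°.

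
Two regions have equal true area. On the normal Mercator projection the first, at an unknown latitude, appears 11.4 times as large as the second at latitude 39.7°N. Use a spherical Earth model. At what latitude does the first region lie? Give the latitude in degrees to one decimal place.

76.8°

On Mercator, (apparent₁)/(apparent₂) = sec²φ₁ / sec²φ₂ when true areas are equal.
cos²φ₂ / cos²φ₁ = 11.4  ⇒  cos φ₁ = cos 39.7° / √11.4 = 0.7694/3.376 = 0.2279.
φ₁ = arccos(0.2279) ≈ 76.8°.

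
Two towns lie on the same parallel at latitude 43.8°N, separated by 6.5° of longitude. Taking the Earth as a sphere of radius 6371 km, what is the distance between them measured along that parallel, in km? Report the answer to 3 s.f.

522 km

Arc length along a parallel = R cos φ · Δλ (with Δλ in radians).
= 6371 × cos 43.8° × (6.5° × π/180) = 6371 × 0.7218 × 0.1134 ≈ 522 km.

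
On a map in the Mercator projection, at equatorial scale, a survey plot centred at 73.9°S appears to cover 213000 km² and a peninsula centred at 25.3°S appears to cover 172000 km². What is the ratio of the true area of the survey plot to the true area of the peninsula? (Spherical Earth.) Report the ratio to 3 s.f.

0.117

Since Mercator area scale is 1/cos²φ, the true area equals the apparent area multiplied by cos²φ.
True area of survey plot: 213000 × cos²(73.9°) = 213000 × 0.07690 = 16380 km².
True area of peninsula: 172000 × cos²(25.3°) = 172000 × 0.8174 = 140600 km².
Ratio = 16380 / 140600 ≈ 0.117.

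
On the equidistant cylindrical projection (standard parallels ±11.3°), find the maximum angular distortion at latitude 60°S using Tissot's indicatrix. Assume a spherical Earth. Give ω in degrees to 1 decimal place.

In the equirectangular projection with standard parallel φ₀ = 11.3° (x = Rλ cos φ₀, y = Rφ), meridians are true-scale (h = 1) and the parallel scale is k = cos φ₀ / cos φ.
At 60°: h = 1.000, k = 1.961; principal scales a = 1.961, b = 1.000.
sin(ω/2) = (a − b)/(a + b) = 0.9612/2.961 = 0.3246, so ω = 2 arcsin(0.3246) ≈ 37.9°.

37.9°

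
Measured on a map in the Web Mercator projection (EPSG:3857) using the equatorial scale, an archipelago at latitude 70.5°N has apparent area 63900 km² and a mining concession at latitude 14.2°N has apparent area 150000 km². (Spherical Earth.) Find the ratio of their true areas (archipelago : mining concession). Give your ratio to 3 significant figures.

0.0505

Mercator's areal exaggeration is sec²φ; hence true area = (apparent area) · cos²φ.
True area of archipelago: 63900 × cos²(70.5°) = 63900 × 0.1114 = 7120 km².
True area of mining concession: 150000 × cos²(14.2°) = 150000 × 0.9398 = 141000 km².
Ratio = 7120 / 141000 ≈ 0.0505.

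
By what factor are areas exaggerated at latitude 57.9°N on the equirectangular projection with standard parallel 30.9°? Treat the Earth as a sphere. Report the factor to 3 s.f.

1.61

With standard parallel φ₀ = 30.9°, the equirectangular projection gives x = Rλ cos φ₀, y = Rφ, so h = 1 and k = cos 30.9° / cos φ.
Areal scale = h·k = 1 × cos φ₀ / cos φ; at 57.9°, h = 1.000, k = 1.615, so h·k = 1.615.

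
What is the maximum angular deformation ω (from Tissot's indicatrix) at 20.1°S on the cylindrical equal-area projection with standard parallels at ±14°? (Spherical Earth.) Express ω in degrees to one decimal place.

3.7°

Cylindrical equal-area (φ₀ = 14°): h = cos φ / cos 14° along meridians, k = cos 14° / cos φ along parallels; h·k = 1.
At 20.1°: h = 0.9678, k = 1.033; principal scales a = 1.033, b = 0.9678.
sin(ω/2) = (a − b)/(a + b) = 0.06538/2.001 = 0.03267, so ω = 2 arcsin(0.03267) ≈ 3.7°.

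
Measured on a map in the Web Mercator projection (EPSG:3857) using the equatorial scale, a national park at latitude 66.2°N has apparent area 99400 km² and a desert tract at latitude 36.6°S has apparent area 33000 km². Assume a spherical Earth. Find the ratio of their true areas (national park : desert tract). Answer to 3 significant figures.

0.761

Mercator's areal exaggeration is sec²φ; hence true area = (apparent area) · cos²φ.
True area of national park: 99400 × cos²(66.2°) = 99400 × 0.1628 = 16190 km².
True area of desert tract: 33000 × cos²(36.6°) = 33000 × 0.6445 = 21270 km².
Ratio = 16190 / 21270 ≈ 0.761.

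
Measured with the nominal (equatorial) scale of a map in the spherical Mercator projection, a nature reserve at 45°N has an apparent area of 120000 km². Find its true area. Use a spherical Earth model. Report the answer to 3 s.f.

60000 km²

For Mercator, h = k = sec φ (a conformal cylindrical projection has a single point scale, 1/cos φ).
Areal scale = k² = sec²φ = 1/cos²(45°) = 1/0.7071² = 2.000.
True area = apparent / (areal scale) = 120000 / 2.000 ≈ 60000 km².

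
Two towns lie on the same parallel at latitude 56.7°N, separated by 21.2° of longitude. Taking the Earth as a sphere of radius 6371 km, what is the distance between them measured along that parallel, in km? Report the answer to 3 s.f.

Arc length along a parallel = R cos φ · Δλ (with Δλ in radians).
= 6371 × cos 56.7° × (21.2° × π/180) = 6371 × 0.5490 × 0.3700 ≈ 1290 km.

1290 km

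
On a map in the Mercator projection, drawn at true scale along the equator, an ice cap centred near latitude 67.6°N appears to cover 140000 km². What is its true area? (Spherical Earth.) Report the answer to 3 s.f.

The Mercator projection is conformal; its linear scale factor is the same in every direction and equals sec φ = 1/cos φ.
Areal scale = k² = sec²φ = 1/cos²(67.6°) = 1/0.3811² = 6.886.
True area = apparent / (areal scale) = 140000 / 6.886 ≈ 20300 km².

20300 km²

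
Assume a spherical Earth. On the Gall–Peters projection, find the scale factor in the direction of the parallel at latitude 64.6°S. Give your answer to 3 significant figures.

Gall–Peters is a cylindrical equal-area projection with standard parallels at ±45°. For cylindrical equal-area with standard parallel φ₀, h = cos φ / cos φ₀ and k = cos φ₀ / cos φ, so h·k = 1.
k = cos 45° / cos 64.6° = 0.7071/0.4289 = 1.649.

1.65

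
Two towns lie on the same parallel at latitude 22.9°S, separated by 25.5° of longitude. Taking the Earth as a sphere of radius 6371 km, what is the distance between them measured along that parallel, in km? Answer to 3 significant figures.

2610 km

Arc length along a parallel = R cos φ · Δλ (with Δλ in radians).
= 6371 × cos 22.9° × (25.5° × π/180) = 6371 × 0.9212 × 0.4451 ≈ 2610 km.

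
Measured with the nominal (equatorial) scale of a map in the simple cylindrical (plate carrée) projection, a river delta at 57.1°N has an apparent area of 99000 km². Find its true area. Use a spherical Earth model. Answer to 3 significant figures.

53800 km²

Plate carrée maps x = Rλ, y = Rφ. The meridian scale is h = 1 and the parallel scale is k = 1/cos φ = sec φ.
Areal scale = h·k = 1 × sec φ; at 57.1°, h = 1.000, k = 1.841, so h·k = 1.841.
True area = apparent / (areal scale) = 99000 / 1.841 ≈ 53800 km².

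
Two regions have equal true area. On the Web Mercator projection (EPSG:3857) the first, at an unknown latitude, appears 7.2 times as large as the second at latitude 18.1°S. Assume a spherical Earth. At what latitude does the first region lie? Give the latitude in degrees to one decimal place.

69.3°

On Mercator, (apparent₁)/(apparent₂) = sec²φ₁ / sec²φ₂ when true areas are equal.
cos²φ₂ / cos²φ₁ = 7.2  ⇒  cos φ₁ = cos 18.1° / √7.2 = 0.9505/2.683 = 0.3542.
φ₁ = arccos(0.3542) ≈ 69.3°.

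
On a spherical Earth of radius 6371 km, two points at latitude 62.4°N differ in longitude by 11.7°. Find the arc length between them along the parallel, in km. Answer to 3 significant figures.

603 km

Arc length along a parallel = R cos φ · Δλ (with Δλ in radians).
= 6371 × cos 62.4° × (11.7° × π/180) = 6371 × 0.4633 × 0.2042 ≈ 603 km.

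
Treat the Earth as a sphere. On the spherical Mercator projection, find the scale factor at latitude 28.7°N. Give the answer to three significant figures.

1.14

The Mercator projection is conformal; its linear scale factor is the same in every direction and equals sec φ = 1/cos φ.
k = 1/cos 28.7° = 1/0.8771 = 1.140.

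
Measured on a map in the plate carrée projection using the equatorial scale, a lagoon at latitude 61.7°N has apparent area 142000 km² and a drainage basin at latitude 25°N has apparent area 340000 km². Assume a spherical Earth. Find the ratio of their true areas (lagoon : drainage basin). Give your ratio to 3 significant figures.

Plate carrée has h = 1 and k = sec φ, giving areal scale sec φ; true area = (apparent area) · cos φ.
True area of lagoon: 142000 × cos(61.7°) = 142000 × 0.4741 = 67320 km².
True area of drainage basin: 340000 × cos(25°) = 340000 × 0.9063 = 308100 km².
Ratio = 67320 / 308100 ≈ 0.218.

0.218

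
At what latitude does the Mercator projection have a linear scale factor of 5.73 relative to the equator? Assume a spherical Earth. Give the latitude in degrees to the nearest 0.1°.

79.9°

Mercator scale is k = sec φ = 1/cos φ.
1/cos φ = 5.73  ⇒  cos φ = 0.1745  ⇒  φ = arccos(0.1745) ≈ 79.9°.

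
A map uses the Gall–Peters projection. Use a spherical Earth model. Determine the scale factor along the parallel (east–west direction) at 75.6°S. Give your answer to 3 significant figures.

2.84

Gall–Peters is a cylindrical equal-area projection with standard parallels at ±45°. Cylindrical equal-area (φ₀ = 45°): h = cos φ / cos 45° along meridians, k = cos 45° / cos φ along parallels; h·k = 1.
k = cos 45° / cos 75.6° = 0.7071/0.2487 = 2.843.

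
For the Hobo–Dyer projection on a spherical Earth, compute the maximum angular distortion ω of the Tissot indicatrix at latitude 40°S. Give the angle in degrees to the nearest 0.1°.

4.0°

Hobo–Dyer is a cylindrical equal-area projection with standard parallels at ±37.5°. Cylindrical equal-area (φ₀ = 37.5°): h = cos φ / cos 37.5° along meridians, k = cos 37.5° / cos φ along parallels; h·k = 1.
At 40°: h = 0.9656, k = 1.036; principal scales a = 1.036, b = 0.9656.
sin(ω/2) = (a − b)/(a + b) = 0.07007/2.001 = 0.03501, so ω = 2 arcsin(0.03501) ≈ 4.0°.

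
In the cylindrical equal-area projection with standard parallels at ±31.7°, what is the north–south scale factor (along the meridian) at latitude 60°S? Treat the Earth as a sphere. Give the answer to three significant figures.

Cylindrical equal-area (φ₀ = 31.7°): h = cos φ / cos 31.7° along meridians, k = cos 31.7° / cos φ along parallels; h·k = 1.
h = cos 60° / cos 31.7° = 0.5000/0.8508 = 0.5877.

0.588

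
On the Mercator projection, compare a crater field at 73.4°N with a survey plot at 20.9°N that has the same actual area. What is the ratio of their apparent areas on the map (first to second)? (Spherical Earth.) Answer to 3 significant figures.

10.7

On Mercator, area is exaggerated by sec²φ = 1/cos²φ.
At 73.4°: sec²(73.4°) = 1/0.2857² = 12.25.
At 20.9°: sec²(20.9°) = 1/0.9342² = 1.146.
Ratio = 12.25/1.146 = cos²(20.9°)/cos²(73.4°) ≈ 10.7.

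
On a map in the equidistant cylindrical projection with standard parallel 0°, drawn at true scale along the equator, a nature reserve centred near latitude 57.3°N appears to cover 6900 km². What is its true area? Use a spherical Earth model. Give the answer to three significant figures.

Plate carrée maps x = Rλ, y = Rφ. The meridian scale is h = 1 and the parallel scale is k = 1/cos φ = sec φ.
Areal scale = h·k = 1 × sec φ; at 57.3°, h = 1.000, k = 1.851, so h·k = 1.851.
True area = apparent / (areal scale) = 6900 / 1.851 ≈ 3730 km².

3730 km²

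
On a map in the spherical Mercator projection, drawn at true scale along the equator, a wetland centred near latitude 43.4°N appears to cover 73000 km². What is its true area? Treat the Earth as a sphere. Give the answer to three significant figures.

38500 km²

For Mercator, h = k = sec φ (a conformal cylindrical projection has a single point scale, 1/cos φ).
Areal scale = k² = sec²φ = 1/cos²(43.4°) = 1/0.7266² = 1.894.
True area = apparent / (areal scale) = 73000 / 1.894 ≈ 38500 km².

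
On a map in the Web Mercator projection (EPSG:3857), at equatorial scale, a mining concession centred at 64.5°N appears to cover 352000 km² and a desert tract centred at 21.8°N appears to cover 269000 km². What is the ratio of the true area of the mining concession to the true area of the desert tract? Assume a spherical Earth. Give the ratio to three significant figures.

0.281

Mercator's areal exaggeration is sec²φ; hence true area = (apparent area) · cos²φ.
True area of mining concession: 352000 × cos²(64.5°) = 352000 × 0.1853 = 65240 km².
True area of desert tract: 269000 × cos²(21.8°) = 269000 × 0.8621 = 231900 km².
Ratio = 65240 / 231900 ≈ 0.281.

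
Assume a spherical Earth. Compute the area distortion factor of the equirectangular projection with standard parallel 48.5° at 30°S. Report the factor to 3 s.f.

0.765

In the equirectangular projection with standard parallel φ₀ = 48.5° (x = Rλ cos φ₀, y = Rφ), meridians are true-scale (h = 1) and the parallel scale is k = cos φ₀ / cos φ.
Areal scale = h·k = 1 × cos φ₀ / cos φ; at 30°, h = 1.000, k = 0.7651, so h·k = 0.7651.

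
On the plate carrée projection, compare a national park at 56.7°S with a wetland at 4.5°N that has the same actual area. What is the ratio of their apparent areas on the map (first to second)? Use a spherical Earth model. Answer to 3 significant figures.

1.82

Plate carrée maps x = Rλ, y = Rφ. The meridian scale is h = 1 and the parallel scale is k = 1/cos φ = sec φ.
Areal scale at 56.7°: h·k = 1.000 × 1.821 = 1.821.
Areal scale at 4.5°: h·k = 1.000 × 1.003 = 1.003.
Ratio = 1.821/1.003 ≈ 1.82.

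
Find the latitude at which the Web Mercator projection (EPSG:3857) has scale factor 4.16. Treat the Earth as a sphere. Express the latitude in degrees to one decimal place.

76.1°

Mercator scale is k = sec φ = 1/cos φ.
1/cos φ = 4.16  ⇒  cos φ = 0.2404  ⇒  φ = arccos(0.2404) ≈ 76.1°.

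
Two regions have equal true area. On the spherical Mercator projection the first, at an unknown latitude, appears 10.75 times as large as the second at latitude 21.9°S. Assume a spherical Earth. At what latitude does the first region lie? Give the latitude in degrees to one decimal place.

Mercator areal scale is sec²φ, so apparent-area ratio = sec²φ₁ / sec²φ₂ = cos²φ₂ / cos²φ₁.
cos²φ₂ / cos²φ₁ = 10.75  ⇒  cos φ₁ = cos 21.9° / √10.75 = 0.9278/3.279 = 0.2830.
φ₁ = arccos(0.2830) ≈ 73.6°.

73.6°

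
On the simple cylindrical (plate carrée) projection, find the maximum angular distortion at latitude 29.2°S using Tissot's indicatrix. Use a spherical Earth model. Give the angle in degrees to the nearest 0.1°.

For the equirectangular projection with φ₀ = 0 (plate carrée), h = 1 along meridians and k = sec φ along parallels.
At 29.2°: h = 1.000, k = 1.146; principal scales a = 1.146, b = 1.000.
sin(ω/2) = (a − b)/(a + b) = 0.1456/2.146 = 0.06785, so ω = 2 arcsin(0.06785) ≈ 7.8°.

7.8°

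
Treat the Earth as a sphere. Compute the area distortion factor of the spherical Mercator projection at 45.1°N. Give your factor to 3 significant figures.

For Mercator, h = k = sec φ (a conformal cylindrical projection has a single point scale, 1/cos φ).
Areal scale = k² = sec²φ = 1/cos²(45.1°) = 1/0.7059² = 2.007.

2.01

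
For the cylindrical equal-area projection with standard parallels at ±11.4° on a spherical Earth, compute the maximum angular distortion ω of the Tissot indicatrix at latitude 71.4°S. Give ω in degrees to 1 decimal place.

107.9°

Cylindrical equal-area (φ₀ = 11.4°): h = cos φ / cos 11.4° along meridians, k = cos 11.4° / cos φ along parallels; h·k = 1.
At 71.4°: h = 0.3254, k = 3.073; principal scales a = 3.073, b = 0.3254.
sin(ω/2) = (a − b)/(a + b) = 2.748/3.399 = 0.8085, so ω = 2 arcsin(0.8085) ≈ 107.9°.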